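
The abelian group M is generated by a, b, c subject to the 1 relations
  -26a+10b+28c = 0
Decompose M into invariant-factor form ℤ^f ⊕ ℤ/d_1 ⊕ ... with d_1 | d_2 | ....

Answer: M ≅ ℤ^2 ⊕ ℤ/2

Derivation:
rank_ℚ(R)=1; free=3−1=2
SNF(R) diag = [2] → torsion [2]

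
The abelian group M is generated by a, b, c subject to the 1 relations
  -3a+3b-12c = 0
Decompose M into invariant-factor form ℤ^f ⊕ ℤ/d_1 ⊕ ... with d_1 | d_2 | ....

Answer: M ≅ ℤ^2 ⊕ ℤ/3

Derivation:
rank_ℚ(R)=1; free=3−1=2
SNF(R) diag = [3] → torsion [3]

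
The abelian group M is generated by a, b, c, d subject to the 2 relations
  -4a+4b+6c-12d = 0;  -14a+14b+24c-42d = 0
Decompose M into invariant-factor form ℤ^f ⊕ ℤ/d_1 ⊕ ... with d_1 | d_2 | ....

rank_ℚ(R)=2; free=4−2=2
SNF(R) diag = [2, 6] → torsion [2, 6]

Answer: M ≅ ℤ^2 ⊕ ℤ/2 ⊕ ℤ/6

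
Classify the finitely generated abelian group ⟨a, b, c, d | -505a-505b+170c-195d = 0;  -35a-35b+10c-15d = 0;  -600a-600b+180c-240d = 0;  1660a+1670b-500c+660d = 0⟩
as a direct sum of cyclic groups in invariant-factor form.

Answer: M ≅ ℤ/5 ⊕ ℤ/10 ⊕ ℤ/30 ⊕ ℤ/60

Derivation:
rank_ℚ(R)=4; free=4−4=0
SNF(R) diag = [5, 10, 30, 60] → torsion [5, 10, 30, 60]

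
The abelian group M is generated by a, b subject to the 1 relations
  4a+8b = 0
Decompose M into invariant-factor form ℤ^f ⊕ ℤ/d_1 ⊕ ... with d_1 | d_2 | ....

rank_ℚ(R)=1; free=2−1=1
SNF(R) diag = [4] → torsion [4]

Answer: M ≅ ℤ^1 ⊕ ℤ/4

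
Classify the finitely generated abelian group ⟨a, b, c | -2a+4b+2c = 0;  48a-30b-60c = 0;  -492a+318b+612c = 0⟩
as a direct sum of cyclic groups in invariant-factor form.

Answer: M ≅ ℤ/2 ⊕ ℤ/6 ⊕ ℤ/12

Derivation:
rank_ℚ(R)=3; free=3−3=0
SNF(R) diag = [2, 6, 12] → torsion [2, 6, 12]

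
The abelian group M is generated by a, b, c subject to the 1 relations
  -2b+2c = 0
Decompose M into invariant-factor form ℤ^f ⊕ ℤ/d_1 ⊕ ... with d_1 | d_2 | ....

Answer: M ≅ ℤ^2 ⊕ ℤ/2

Derivation:
rank_ℚ(R)=1; free=3−1=2
SNF(R) diag = [2] → torsion [2]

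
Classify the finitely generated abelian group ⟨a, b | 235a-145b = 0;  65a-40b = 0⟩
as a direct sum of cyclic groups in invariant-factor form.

Answer: M ≅ ℤ/5 ⊕ ℤ/5

Derivation:
rank_ℚ(R)=2; free=2−2=0
SNF(R) diag = [5, 5] → torsion [5, 5]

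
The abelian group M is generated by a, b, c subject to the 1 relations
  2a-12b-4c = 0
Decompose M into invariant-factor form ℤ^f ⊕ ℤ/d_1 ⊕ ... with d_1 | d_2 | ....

Answer: M ≅ ℤ^2 ⊕ ℤ/2

Derivation:
rank_ℚ(R)=1; free=3−1=2
SNF(R) diag = [2] → torsion [2]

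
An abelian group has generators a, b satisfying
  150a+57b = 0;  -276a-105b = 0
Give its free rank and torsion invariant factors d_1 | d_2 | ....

Answer: M ≅ ℤ/3 ⊕ ℤ/6

Derivation:
rank_ℚ(R)=2; free=2−2=0
SNF(R) diag = [3, 6] → torsion [3, 6]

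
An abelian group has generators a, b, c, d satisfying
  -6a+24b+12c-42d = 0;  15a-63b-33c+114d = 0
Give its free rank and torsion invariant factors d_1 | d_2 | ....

rank_ℚ(R)=2; free=4−2=2
SNF(R) diag = [3, 6] → torsion [3, 6]

Answer: M ≅ ℤ^2 ⊕ ℤ/3 ⊕ ℤ/6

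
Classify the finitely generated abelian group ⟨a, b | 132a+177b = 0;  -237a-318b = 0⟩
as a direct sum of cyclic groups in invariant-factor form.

Answer: M ≅ ℤ/3 ⊕ ℤ/9

Derivation:
rank_ℚ(R)=2; free=2−2=0
SNF(R) diag = [3, 9] → torsion [3, 9]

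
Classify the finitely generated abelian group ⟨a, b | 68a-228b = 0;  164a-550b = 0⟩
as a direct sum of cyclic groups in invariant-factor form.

rank_ℚ(R)=2; free=2−2=0
SNF(R) diag = [2, 4] → torsion [2, 4]

Answer: M ≅ ℤ/2 ⊕ ℤ/4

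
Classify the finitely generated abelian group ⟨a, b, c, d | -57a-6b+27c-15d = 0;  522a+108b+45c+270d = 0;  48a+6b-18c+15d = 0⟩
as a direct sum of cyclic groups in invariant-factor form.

rank_ℚ(R)=3; free=4−3=1
SNF(R) diag = [3, 9, 27] → torsion [3, 9, 27]

Answer: M ≅ ℤ^1 ⊕ ℤ/3 ⊕ ℤ/9 ⊕ ℤ/27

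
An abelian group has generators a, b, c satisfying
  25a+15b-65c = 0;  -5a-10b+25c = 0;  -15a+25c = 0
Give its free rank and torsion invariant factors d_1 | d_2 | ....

rank_ℚ(R)=3; free=3−3=0
SNF(R) diag = [5, 5, 10] → torsion [5, 5, 10]

Answer: M ≅ ℤ/5 ⊕ ℤ/5 ⊕ ℤ/10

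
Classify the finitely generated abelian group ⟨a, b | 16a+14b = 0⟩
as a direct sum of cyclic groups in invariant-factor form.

rank_ℚ(R)=1; free=2−1=1
SNF(R) diag = [2] → torsion [2]

Answer: M ≅ ℤ^1 ⊕ ℤ/2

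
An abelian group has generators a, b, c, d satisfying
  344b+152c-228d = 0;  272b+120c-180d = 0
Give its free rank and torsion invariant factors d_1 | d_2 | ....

rank_ℚ(R)=2; free=4−2=2
SNF(R) diag = [4, 8] → torsion [4, 8]

Answer: M ≅ ℤ^2 ⊕ ℤ/4 ⊕ ℤ/8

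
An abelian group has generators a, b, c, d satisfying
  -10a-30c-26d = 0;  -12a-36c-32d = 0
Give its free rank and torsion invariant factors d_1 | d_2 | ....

Answer: M ≅ ℤ^2 ⊕ ℤ/2 ⊕ ℤ/4

Derivation:
rank_ℚ(R)=2; free=4−2=2
SNF(R) diag = [2, 4] → torsion [2, 4]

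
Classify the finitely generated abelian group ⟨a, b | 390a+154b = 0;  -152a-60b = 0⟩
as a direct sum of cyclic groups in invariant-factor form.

Answer: M ≅ ℤ/2 ⊕ ℤ/4

Derivation:
rank_ℚ(R)=2; free=2−2=0
SNF(R) diag = [2, 4] → torsion [2, 4]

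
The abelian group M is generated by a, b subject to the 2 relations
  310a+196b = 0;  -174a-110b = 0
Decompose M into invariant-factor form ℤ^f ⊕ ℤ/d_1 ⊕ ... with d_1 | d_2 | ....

rank_ℚ(R)=2; free=2−2=0
SNF(R) diag = [2, 2] → torsion [2, 2]

Answer: M ≅ ℤ/2 ⊕ ℤ/2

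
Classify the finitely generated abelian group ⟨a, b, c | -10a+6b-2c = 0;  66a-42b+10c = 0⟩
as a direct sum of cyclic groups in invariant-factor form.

rank_ℚ(R)=2; free=3−2=1
SNF(R) diag = [2, 4] → torsion [2, 4]

Answer: M ≅ ℤ^1 ⊕ ℤ/2 ⊕ ℤ/4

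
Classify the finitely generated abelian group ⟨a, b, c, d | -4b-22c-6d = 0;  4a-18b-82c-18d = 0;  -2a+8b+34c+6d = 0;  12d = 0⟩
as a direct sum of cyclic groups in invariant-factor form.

rank_ℚ(R)=4; free=4−4=0
SNF(R) diag = [2, 2, 6, 12] → torsion [2, 2, 6, 12]

Answer: M ≅ ℤ/2 ⊕ ℤ/2 ⊕ ℤ/6 ⊕ ℤ/12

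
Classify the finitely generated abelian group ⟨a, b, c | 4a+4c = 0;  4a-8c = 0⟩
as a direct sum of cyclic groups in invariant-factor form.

rank_ℚ(R)=2; free=3−2=1
SNF(R) diag = [4, 12] → torsion [4, 12]

Answer: M ≅ ℤ^1 ⊕ ℤ/4 ⊕ ℤ/12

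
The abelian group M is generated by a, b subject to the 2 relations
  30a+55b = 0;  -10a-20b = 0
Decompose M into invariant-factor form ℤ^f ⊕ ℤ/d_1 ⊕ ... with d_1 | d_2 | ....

Answer: M ≅ ℤ/5 ⊕ ℤ/10

Derivation:
rank_ℚ(R)=2; free=2−2=0
SNF(R) diag = [5, 10] → torsion [5, 10]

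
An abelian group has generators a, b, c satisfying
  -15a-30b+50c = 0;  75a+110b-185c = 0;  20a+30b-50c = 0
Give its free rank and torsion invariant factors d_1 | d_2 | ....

Answer: M ≅ ℤ/5 ⊕ ℤ/5 ⊕ ℤ/10

Derivation:
rank_ℚ(R)=3; free=3−3=0
SNF(R) diag = [5, 5, 10] → torsion [5, 5, 10]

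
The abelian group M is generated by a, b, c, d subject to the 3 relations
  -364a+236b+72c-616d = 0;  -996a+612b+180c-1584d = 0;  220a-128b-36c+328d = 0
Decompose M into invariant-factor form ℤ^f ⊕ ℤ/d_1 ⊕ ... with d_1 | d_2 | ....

rank_ℚ(R)=3; free=4−3=1
SNF(R) diag = [4, 12, 36] → torsion [4, 12, 36]

Answer: M ≅ ℤ^1 ⊕ ℤ/4 ⊕ ℤ/12 ⊕ ℤ/36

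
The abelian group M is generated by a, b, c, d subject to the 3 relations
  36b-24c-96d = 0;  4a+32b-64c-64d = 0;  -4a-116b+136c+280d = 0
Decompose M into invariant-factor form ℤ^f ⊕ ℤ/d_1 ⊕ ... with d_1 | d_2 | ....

rank_ℚ(R)=3; free=4−3=1
SNF(R) diag = [4, 12, 24] → torsion [4, 12, 24]

Answer: M ≅ ℤ^1 ⊕ ℤ/4 ⊕ ℤ/12 ⊕ ℤ/24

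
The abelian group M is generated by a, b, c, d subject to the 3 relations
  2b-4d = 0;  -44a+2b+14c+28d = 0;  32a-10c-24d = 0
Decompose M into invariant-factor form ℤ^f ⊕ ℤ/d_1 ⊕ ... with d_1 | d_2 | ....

Answer: M ≅ ℤ^1 ⊕ ℤ/2 ⊕ ℤ/2 ⊕ ℤ/4

Derivation:
rank_ℚ(R)=3; free=4−3=1
SNF(R) diag = [2, 2, 4] → torsion [2, 2, 4]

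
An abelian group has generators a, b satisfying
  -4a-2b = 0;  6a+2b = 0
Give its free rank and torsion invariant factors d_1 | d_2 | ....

Answer: M ≅ ℤ/2 ⊕ ℤ/2

Derivation:
rank_ℚ(R)=2; free=2−2=0
SNF(R) diag = [2, 2] → torsion [2, 2]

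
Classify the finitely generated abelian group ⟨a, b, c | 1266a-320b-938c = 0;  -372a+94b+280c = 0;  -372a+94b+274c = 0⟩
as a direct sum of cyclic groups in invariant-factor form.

rank_ℚ(R)=3; free=3−3=0
SNF(R) diag = [2, 6, 18] → torsion [2, 6, 18]

Answer: M ≅ ℤ/2 ⊕ ℤ/6 ⊕ ℤ/18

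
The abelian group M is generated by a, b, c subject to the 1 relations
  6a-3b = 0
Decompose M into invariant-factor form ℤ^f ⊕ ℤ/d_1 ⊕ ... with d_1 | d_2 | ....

Answer: M ≅ ℤ^2 ⊕ ℤ/3

Derivation:
rank_ℚ(R)=1; free=3−1=2
SNF(R) diag = [3] → torsion [3]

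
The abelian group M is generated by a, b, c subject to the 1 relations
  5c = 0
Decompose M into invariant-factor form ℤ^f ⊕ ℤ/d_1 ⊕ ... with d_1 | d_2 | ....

Answer: M ≅ ℤ^2 ⊕ ℤ/5

Derivation:
rank_ℚ(R)=1; free=3−1=2
SNF(R) diag = [5] → torsion [5]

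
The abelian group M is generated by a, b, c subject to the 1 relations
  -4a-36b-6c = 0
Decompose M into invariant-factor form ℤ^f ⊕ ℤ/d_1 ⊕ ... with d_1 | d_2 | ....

Answer: M ≅ ℤ^2 ⊕ ℤ/2

Derivation:
rank_ℚ(R)=1; free=3−1=2
SNF(R) diag = [2] → torsion [2]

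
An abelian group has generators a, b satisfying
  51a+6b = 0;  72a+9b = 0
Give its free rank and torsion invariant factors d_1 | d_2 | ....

rank_ℚ(R)=2; free=2−2=0
SNF(R) diag = [3, 9] → torsion [3, 9]

Answer: M ≅ ℤ/3 ⊕ ℤ/9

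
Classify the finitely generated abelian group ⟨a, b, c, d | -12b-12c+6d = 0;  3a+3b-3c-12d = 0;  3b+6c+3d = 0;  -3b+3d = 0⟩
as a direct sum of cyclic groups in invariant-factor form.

rank_ℚ(R)=4; free=4−4=0
SNF(R) diag = [3, 3, 6, 6] → torsion [3, 3, 6, 6]

Answer: M ≅ ℤ/3 ⊕ ℤ/3 ⊕ ℤ/6 ⊕ ℤ/6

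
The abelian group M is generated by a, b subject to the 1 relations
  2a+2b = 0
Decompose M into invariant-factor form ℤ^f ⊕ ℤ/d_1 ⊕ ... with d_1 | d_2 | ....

rank_ℚ(R)=1; free=2−1=1
SNF(R) diag = [2] → torsion [2]

Answer: M ≅ ℤ^1 ⊕ ℤ/2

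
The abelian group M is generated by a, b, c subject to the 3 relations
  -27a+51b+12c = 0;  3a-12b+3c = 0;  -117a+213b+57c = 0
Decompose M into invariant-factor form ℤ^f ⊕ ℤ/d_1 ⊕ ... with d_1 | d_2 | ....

Answer: M ≅ ℤ/3 ⊕ ℤ/3 ⊕ ℤ/9

Derivation:
rank_ℚ(R)=3; free=3−3=0
SNF(R) diag = [3, 3, 9] → torsion [3, 3, 9]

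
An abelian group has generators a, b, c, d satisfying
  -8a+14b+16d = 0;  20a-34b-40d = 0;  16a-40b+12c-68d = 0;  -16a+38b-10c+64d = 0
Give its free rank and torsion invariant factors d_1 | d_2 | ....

rank_ℚ(R)=4; free=4−4=0
SNF(R) diag = [2, 2, 4, 12] → torsion [2, 2, 4, 12]

Answer: M ≅ ℤ/2 ⊕ ℤ/2 ⊕ ℤ/4 ⊕ ℤ/12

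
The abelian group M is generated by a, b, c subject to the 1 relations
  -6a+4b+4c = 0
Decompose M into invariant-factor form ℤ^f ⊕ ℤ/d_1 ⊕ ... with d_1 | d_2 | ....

rank_ℚ(R)=1; free=3−1=2
SNF(R) diag = [2] → torsion [2]

Answer: M ≅ ℤ^2 ⊕ ℤ/2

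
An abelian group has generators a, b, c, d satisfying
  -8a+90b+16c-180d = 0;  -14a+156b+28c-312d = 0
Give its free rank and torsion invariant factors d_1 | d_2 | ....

Answer: M ≅ ℤ^2 ⊕ ℤ/2 ⊕ ℤ/6

Derivation:
rank_ℚ(R)=2; free=4−2=2
SNF(R) diag = [2, 6] → torsion [2, 6]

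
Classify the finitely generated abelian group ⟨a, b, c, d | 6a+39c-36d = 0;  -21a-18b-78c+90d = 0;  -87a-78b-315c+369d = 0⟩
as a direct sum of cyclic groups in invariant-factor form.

rank_ℚ(R)=3; free=4−3=1
SNF(R) diag = [3, 3, 9] → torsion [3, 3, 9]

Answer: M ≅ ℤ^1 ⊕ ℤ/3 ⊕ ℤ/3 ⊕ ℤ/9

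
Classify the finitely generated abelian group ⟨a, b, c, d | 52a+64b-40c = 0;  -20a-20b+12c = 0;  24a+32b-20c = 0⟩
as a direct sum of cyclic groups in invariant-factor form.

rank_ℚ(R)=3; free=4−3=1
SNF(R) diag = [4, 4, 4] → torsion [4, 4, 4]

Answer: M ≅ ℤ^1 ⊕ ℤ/4 ⊕ ℤ/4 ⊕ ℤ/4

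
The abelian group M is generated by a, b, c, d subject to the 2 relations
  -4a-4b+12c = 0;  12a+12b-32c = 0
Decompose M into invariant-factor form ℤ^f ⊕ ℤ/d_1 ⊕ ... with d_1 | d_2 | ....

Answer: M ≅ ℤ^2 ⊕ ℤ/4 ⊕ ℤ/4

Derivation:
rank_ℚ(R)=2; free=4−2=2
SNF(R) diag = [4, 4] → torsion [4, 4]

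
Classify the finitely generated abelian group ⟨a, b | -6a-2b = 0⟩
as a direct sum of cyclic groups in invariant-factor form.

rank_ℚ(R)=1; free=2−1=1
SNF(R) diag = [2] → torsion [2]

Answer: M ≅ ℤ^1 ⊕ ℤ/2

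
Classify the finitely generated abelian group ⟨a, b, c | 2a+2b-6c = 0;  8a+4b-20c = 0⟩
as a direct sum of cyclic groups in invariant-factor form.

rank_ℚ(R)=2; free=3−2=1
SNF(R) diag = [2, 4] → torsion [2, 4]

Answer: M ≅ ℤ^1 ⊕ ℤ/2 ⊕ ℤ/4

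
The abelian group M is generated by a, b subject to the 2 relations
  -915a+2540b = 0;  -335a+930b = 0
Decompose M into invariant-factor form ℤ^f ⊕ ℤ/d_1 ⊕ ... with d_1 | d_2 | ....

Answer: M ≅ ℤ/5 ⊕ ℤ/10

Derivation:
rank_ℚ(R)=2; free=2−2=0
SNF(R) diag = [5, 10] → torsion [5, 10]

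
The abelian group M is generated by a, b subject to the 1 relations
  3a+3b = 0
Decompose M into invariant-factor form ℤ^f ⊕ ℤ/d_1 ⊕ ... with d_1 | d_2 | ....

rank_ℚ(R)=1; free=2−1=1
SNF(R) diag = [3] → torsion [3]

Answer: M ≅ ℤ^1 ⊕ ℤ/3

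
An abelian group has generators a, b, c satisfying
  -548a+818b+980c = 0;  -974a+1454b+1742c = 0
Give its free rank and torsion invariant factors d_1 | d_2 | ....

Answer: M ≅ ℤ^1 ⊕ ℤ/2 ⊕ ℤ/6

Derivation:
rank_ℚ(R)=2; free=3−2=1
SNF(R) diag = [2, 6] → torsion [2, 6]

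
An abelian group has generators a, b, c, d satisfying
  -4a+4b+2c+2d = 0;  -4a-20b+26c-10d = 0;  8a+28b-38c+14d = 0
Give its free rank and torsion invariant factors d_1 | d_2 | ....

Answer: M ≅ ℤ^1 ⊕ ℤ/2 ⊕ ℤ/4 ⊕ ℤ/12

Derivation:
rank_ℚ(R)=3; free=4−3=1
SNF(R) diag = [2, 4, 12] → torsion [2, 4, 12]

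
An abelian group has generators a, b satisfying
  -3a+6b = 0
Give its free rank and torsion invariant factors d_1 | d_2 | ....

Answer: M ≅ ℤ^1 ⊕ ℤ/3

Derivation:
rank_ℚ(R)=1; free=2−1=1
SNF(R) diag = [3] → torsion [3]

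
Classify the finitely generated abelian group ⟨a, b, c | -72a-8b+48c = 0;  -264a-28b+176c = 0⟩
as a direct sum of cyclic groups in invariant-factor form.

Answer: M ≅ ℤ^1 ⊕ ℤ/4 ⊕ ℤ/8

Derivation:
rank_ℚ(R)=2; free=3−2=1
SNF(R) diag = [4, 8] → torsion [4, 8]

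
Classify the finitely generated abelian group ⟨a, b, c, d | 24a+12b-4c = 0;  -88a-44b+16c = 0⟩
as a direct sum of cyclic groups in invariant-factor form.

rank_ℚ(R)=2; free=4−2=2
SNF(R) diag = [4, 4] → torsion [4, 4]

Answer: M ≅ ℤ^2 ⊕ ℤ/4 ⊕ ℤ/4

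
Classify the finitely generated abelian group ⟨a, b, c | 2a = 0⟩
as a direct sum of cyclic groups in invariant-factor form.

Answer: M ≅ ℤ^2 ⊕ ℤ/2

Derivation:
rank_ℚ(R)=1; free=3−1=2
SNF(R) diag = [2] → torsion [2]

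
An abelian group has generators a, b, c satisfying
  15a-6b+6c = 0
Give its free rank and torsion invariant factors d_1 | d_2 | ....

Answer: M ≅ ℤ^2 ⊕ ℤ/3

Derivation:
rank_ℚ(R)=1; free=3−1=2
SNF(R) diag = [3] → torsion [3]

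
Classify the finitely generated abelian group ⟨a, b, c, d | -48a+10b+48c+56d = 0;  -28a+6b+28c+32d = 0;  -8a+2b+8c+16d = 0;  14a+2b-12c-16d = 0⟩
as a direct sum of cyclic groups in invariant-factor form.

Answer: M ≅ ℤ/2 ⊕ ℤ/2 ⊕ ℤ/4 ⊕ ℤ/8

Derivation:
rank_ℚ(R)=4; free=4−4=0
SNF(R) diag = [2, 2, 4, 8] → torsion [2, 2, 4, 8]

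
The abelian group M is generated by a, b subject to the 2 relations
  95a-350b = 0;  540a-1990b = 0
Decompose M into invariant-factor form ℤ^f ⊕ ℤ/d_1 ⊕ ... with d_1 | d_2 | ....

Answer: M ≅ ℤ/5 ⊕ ℤ/10

Derivation:
rank_ℚ(R)=2; free=2−2=0
SNF(R) diag = [5, 10] → torsion [5, 10]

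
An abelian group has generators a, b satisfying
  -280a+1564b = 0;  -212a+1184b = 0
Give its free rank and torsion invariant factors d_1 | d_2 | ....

rank_ℚ(R)=2; free=2−2=0
SNF(R) diag = [4, 12] → torsion [4, 12]

Answer: M ≅ ℤ/4 ⊕ ℤ/12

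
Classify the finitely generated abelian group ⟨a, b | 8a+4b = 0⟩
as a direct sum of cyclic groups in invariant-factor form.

Answer: M ≅ ℤ^1 ⊕ ℤ/4

Derivation:
rank_ℚ(R)=1; free=2−1=1
SNF(R) diag = [4] → torsion [4]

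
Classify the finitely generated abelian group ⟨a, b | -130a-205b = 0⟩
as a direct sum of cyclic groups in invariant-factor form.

rank_ℚ(R)=1; free=2−1=1
SNF(R) diag = [5] → torsion [5]

Answer: M ≅ ℤ^1 ⊕ ℤ/5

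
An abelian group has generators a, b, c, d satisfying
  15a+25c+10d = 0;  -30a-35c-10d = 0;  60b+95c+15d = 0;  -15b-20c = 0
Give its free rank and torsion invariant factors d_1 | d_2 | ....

Answer: M ≅ ℤ/5 ⊕ ℤ/5 ⊕ ℤ/15 ⊕ ℤ/45

Derivation:
rank_ℚ(R)=4; free=4−4=0
SNF(R) diag = [5, 5, 15, 45] → torsion [5, 5, 15, 45]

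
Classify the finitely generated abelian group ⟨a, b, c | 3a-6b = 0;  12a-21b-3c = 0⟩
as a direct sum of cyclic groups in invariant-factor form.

rank_ℚ(R)=2; free=3−2=1
SNF(R) diag = [3, 3] → torsion [3, 3]

Answer: M ≅ ℤ^1 ⊕ ℤ/3 ⊕ ℤ/3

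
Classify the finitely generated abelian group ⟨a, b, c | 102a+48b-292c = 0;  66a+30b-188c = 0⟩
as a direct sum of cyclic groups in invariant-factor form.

Answer: M ≅ ℤ^1 ⊕ ℤ/2 ⊕ ℤ/6

Derivation:
rank_ℚ(R)=2; free=3−2=1
SNF(R) diag = [2, 6] → torsion [2, 6]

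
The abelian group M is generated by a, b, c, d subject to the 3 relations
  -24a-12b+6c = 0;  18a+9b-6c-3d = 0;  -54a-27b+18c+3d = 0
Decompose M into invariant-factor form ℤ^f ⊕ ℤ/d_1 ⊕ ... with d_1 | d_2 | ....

Answer: M ≅ ℤ^1 ⊕ ℤ/3 ⊕ ℤ/6 ⊕ ℤ/6

Derivation:
rank_ℚ(R)=3; free=4−3=1
SNF(R) diag = [3, 6, 6] → torsion [3, 6, 6]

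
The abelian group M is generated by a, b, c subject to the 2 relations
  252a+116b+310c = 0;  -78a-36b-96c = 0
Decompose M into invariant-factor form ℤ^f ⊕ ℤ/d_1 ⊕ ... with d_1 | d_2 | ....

Answer: M ≅ ℤ^1 ⊕ ℤ/2 ⊕ ℤ/6

Derivation:
rank_ℚ(R)=2; free=3−2=1
SNF(R) diag = [2, 6] → torsion [2, 6]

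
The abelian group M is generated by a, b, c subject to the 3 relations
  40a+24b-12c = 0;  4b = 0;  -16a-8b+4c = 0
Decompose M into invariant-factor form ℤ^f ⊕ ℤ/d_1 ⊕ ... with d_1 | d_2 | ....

rank_ℚ(R)=3; free=3−3=0
SNF(R) diag = [4, 4, 8] → torsion [4, 4, 8]

Answer: M ≅ ℤ/4 ⊕ ℤ/4 ⊕ ℤ/8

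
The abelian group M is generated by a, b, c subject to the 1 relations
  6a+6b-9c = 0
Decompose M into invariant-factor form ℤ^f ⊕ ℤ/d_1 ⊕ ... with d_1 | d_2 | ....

Answer: M ≅ ℤ^2 ⊕ ℤ/3

Derivation:
rank_ℚ(R)=1; free=3−1=2
SNF(R) diag = [3] → torsion [3]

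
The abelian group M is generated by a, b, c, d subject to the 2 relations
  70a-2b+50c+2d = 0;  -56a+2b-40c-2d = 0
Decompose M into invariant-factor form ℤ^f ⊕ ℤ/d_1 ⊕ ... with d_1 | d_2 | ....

rank_ℚ(R)=2; free=4−2=2
SNF(R) diag = [2, 2] → torsion [2, 2]

Answer: M ≅ ℤ^2 ⊕ ℤ/2 ⊕ ℤ/2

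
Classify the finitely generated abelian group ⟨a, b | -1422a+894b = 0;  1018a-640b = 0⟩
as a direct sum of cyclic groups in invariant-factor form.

rank_ℚ(R)=2; free=2−2=0
SNF(R) diag = [2, 6] → torsion [2, 6]

Answer: M ≅ ℤ/2 ⊕ ℤ/6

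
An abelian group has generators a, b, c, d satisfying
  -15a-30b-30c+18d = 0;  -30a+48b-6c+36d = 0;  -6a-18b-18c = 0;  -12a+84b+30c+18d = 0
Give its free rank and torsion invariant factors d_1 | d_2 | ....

rank_ℚ(R)=4; free=4−4=0
SNF(R) diag = [3, 6, 18, 54] → torsion [3, 6, 18, 54]

Answer: M ≅ ℤ/3 ⊕ ℤ/6 ⊕ ℤ/18 ⊕ ℤ/54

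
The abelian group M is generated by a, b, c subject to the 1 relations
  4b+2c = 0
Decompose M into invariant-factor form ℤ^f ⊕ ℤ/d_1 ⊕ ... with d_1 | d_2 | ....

rank_ℚ(R)=1; free=3−1=2
SNF(R) diag = [2] → torsion [2]

Answer: M ≅ ℤ^2 ⊕ ℤ/2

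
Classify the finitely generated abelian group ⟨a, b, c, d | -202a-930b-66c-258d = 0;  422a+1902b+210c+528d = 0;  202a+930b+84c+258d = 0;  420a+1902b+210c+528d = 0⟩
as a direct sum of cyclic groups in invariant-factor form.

rank_ℚ(R)=4; free=4−4=0
SNF(R) diag = [2, 6, 18, 54] → torsion [2, 6, 18, 54]

Answer: M ≅ ℤ/2 ⊕ ℤ/6 ⊕ ℤ/18 ⊕ ℤ/54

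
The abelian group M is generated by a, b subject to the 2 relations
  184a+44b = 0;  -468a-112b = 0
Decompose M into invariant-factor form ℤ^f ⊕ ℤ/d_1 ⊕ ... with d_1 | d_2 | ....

rank_ℚ(R)=2; free=2−2=0
SNF(R) diag = [4, 4] → torsion [4, 4]

Answer: M ≅ ℤ/4 ⊕ ℤ/4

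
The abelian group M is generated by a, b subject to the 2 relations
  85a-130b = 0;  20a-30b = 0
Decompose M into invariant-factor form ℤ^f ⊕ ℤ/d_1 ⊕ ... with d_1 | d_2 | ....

rank_ℚ(R)=2; free=2−2=0
SNF(R) diag = [5, 10] → torsion [5, 10]

Answer: M ≅ ℤ/5 ⊕ ℤ/10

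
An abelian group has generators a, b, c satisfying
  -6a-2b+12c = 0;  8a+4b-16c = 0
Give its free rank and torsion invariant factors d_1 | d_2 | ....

Answer: M ≅ ℤ^1 ⊕ ℤ/2 ⊕ ℤ/4

Derivation:
rank_ℚ(R)=2; free=3−2=1
SNF(R) diag = [2, 4] → torsion [2, 4]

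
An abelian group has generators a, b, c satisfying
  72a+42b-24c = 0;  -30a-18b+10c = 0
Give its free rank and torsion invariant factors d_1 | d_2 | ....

rank_ℚ(R)=2; free=3−2=1
SNF(R) diag = [2, 6] → torsion [2, 6]

Answer: M ≅ ℤ^1 ⊕ ℤ/2 ⊕ ℤ/6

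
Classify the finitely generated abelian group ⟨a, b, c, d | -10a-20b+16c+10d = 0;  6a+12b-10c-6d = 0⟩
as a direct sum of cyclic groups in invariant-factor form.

rank_ℚ(R)=2; free=4−2=2
SNF(R) diag = [2, 2] → torsion [2, 2]

Answer: M ≅ ℤ^2 ⊕ ℤ/2 ⊕ ℤ/2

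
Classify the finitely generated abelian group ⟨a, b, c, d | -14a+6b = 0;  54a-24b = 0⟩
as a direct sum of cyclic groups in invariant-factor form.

Answer: M ≅ ℤ^2 ⊕ ℤ/2 ⊕ ℤ/6

Derivation:
rank_ℚ(R)=2; free=4−2=2
SNF(R) diag = [2, 6] → torsion [2, 6]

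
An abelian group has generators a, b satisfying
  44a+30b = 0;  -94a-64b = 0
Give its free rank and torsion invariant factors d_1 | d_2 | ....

Answer: M ≅ ℤ/2 ⊕ ℤ/2

Derivation:
rank_ℚ(R)=2; free=2−2=0
SNF(R) diag = [2, 2] → torsion [2, 2]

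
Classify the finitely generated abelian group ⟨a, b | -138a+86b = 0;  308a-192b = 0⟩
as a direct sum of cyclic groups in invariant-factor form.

rank_ℚ(R)=2; free=2−2=0
SNF(R) diag = [2, 4] → torsion [2, 4]

Answer: M ≅ ℤ/2 ⊕ ℤ/4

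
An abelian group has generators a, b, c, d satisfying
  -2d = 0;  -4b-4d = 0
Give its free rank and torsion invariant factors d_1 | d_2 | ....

Answer: M ≅ ℤ^2 ⊕ ℤ/2 ⊕ ℤ/4

Derivation:
rank_ℚ(R)=2; free=4−2=2
SNF(R) diag = [2, 4] → torsion [2, 4]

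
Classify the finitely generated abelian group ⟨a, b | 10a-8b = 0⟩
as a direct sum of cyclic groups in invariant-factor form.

Answer: M ≅ ℤ^1 ⊕ ℤ/2

Derivation:
rank_ℚ(R)=1; free=2−1=1
SNF(R) diag = [2] → torsion [2]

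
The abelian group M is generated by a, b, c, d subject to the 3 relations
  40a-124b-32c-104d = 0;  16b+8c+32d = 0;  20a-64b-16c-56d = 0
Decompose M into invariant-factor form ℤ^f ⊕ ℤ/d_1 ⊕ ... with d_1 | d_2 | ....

rank_ℚ(R)=3; free=4−3=1
SNF(R) diag = [4, 4, 8] → torsion [4, 4, 8]

Answer: M ≅ ℤ^1 ⊕ ℤ/4 ⊕ ℤ/4 ⊕ ℤ/8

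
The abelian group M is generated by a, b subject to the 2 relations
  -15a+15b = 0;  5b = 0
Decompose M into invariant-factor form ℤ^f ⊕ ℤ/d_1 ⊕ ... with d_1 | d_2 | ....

Answer: M ≅ ℤ/5 ⊕ ℤ/15

Derivation:
rank_ℚ(R)=2; free=2−2=0
SNF(R) diag = [5, 15] → torsion [5, 15]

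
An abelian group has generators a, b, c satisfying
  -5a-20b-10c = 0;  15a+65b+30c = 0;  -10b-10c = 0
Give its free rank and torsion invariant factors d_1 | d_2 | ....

Answer: M ≅ ℤ/5 ⊕ ℤ/5 ⊕ ℤ/10

Derivation:
rank_ℚ(R)=3; free=3−3=0
SNF(R) diag = [5, 5, 10] → torsion [5, 5, 10]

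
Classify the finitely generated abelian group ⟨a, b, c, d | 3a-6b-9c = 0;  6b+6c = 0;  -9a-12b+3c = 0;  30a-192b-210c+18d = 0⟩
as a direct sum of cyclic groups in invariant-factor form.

Answer: M ≅ ℤ/3 ⊕ ℤ/6 ⊕ ℤ/6 ⊕ ℤ/18

Derivation:
rank_ℚ(R)=4; free=4−4=0
SNF(R) diag = [3, 6, 6, 18] → torsion [3, 6, 6, 18]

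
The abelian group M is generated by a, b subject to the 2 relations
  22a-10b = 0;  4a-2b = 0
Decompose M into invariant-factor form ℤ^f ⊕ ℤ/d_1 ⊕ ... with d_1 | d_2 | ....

Answer: M ≅ ℤ/2 ⊕ ℤ/2

Derivation:
rank_ℚ(R)=2; free=2−2=0
SNF(R) diag = [2, 2] → torsion [2, 2]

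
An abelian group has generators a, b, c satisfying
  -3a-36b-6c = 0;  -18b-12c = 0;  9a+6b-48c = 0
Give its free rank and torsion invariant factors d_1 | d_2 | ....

rank_ℚ(R)=3; free=3−3=0
SNF(R) diag = [3, 6, 6] → torsion [3, 6, 6]

Answer: M ≅ ℤ/3 ⊕ ℤ/6 ⊕ ℤ/6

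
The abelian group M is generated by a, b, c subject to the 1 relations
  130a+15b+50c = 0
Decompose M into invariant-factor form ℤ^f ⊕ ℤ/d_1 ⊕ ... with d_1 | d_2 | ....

Answer: M ≅ ℤ^2 ⊕ ℤ/5

Derivation:
rank_ℚ(R)=1; free=3−1=2
SNF(R) diag = [5] → torsion [5]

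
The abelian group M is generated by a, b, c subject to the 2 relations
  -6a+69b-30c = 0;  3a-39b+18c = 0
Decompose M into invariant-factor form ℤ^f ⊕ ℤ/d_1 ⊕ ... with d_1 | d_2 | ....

Answer: M ≅ ℤ^1 ⊕ ℤ/3 ⊕ ℤ/3

Derivation:
rank_ℚ(R)=2; free=3−2=1
SNF(R) diag = [3, 3] → torsion [3, 3]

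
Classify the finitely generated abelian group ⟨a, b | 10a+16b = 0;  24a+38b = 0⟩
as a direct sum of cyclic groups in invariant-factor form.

rank_ℚ(R)=2; free=2−2=0
SNF(R) diag = [2, 2] → torsion [2, 2]

Answer: M ≅ ℤ/2 ⊕ ℤ/2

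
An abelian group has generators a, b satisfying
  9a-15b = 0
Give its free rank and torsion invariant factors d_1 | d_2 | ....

rank_ℚ(R)=1; free=2−1=1
SNF(R) diag = [3] → torsion [3]

Answer: M ≅ ℤ^1 ⊕ ℤ/3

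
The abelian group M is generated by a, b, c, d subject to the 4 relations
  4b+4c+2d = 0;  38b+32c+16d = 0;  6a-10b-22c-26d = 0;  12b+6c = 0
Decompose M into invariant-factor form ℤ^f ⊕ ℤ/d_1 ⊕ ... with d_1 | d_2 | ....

rank_ℚ(R)=4; free=4−4=0
SNF(R) diag = [2, 6, 6, 6] → torsion [2, 6, 6, 6]

Answer: M ≅ ℤ/2 ⊕ ℤ/6 ⊕ ℤ/6 ⊕ ℤ/6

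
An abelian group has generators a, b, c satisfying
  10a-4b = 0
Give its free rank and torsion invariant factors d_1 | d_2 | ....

rank_ℚ(R)=1; free=3−1=2
SNF(R) diag = [2] → torsion [2]

Answer: M ≅ ℤ^2 ⊕ ℤ/2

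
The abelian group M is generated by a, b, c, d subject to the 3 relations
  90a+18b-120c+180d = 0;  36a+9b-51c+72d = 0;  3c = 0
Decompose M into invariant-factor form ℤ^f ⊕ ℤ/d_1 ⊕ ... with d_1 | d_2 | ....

Answer: M ≅ ℤ^1 ⊕ ℤ/3 ⊕ ℤ/9 ⊕ ℤ/18

Derivation:
rank_ℚ(R)=3; free=4−3=1
SNF(R) diag = [3, 9, 18] → torsion [3, 9, 18]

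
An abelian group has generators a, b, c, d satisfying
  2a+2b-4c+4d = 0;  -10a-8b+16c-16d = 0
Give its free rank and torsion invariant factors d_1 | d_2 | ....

rank_ℚ(R)=2; free=4−2=2
SNF(R) diag = [2, 2] → torsion [2, 2]

Answer: M ≅ ℤ^2 ⊕ ℤ/2 ⊕ ℤ/2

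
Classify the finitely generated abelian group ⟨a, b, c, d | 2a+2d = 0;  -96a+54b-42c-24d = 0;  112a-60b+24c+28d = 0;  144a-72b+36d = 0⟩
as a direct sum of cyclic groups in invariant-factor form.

rank_ℚ(R)=4; free=4−4=0
SNF(R) diag = [2, 6, 12, 36] → torsion [2, 6, 12, 36]

Answer: M ≅ ℤ/2 ⊕ ℤ/6 ⊕ ℤ/12 ⊕ ℤ/36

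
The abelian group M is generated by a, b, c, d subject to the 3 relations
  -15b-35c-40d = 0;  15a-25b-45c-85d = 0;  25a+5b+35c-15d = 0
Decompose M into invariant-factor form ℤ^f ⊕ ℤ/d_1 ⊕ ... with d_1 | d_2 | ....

rank_ℚ(R)=3; free=4−3=1
SNF(R) diag = [5, 5, 10] → torsion [5, 5, 10]

Answer: M ≅ ℤ^1 ⊕ ℤ/5 ⊕ ℤ/5 ⊕ ℤ/10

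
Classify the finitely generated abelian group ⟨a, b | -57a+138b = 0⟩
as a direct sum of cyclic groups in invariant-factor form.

rank_ℚ(R)=1; free=2−1=1
SNF(R) diag = [3] → torsion [3]

Answer: M ≅ ℤ^1 ⊕ ℤ/3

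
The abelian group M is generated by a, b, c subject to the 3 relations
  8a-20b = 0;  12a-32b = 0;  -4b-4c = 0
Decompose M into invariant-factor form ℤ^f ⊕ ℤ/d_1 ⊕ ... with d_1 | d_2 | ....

Answer: M ≅ ℤ/4 ⊕ ℤ/4 ⊕ ℤ/4

Derivation:
rank_ℚ(R)=3; free=3−3=0
SNF(R) diag = [4, 4, 4] → torsion [4, 4, 4]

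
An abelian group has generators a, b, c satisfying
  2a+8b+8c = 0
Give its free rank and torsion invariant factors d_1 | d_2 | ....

Answer: M ≅ ℤ^2 ⊕ ℤ/2

Derivation:
rank_ℚ(R)=1; free=3−1=2
SNF(R) diag = [2] → torsion [2]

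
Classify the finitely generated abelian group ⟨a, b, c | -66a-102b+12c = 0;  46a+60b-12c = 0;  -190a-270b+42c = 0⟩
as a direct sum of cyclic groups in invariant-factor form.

rank_ℚ(R)=3; free=3−3=0
SNF(R) diag = [2, 6, 18] → torsion [2, 6, 18]

Answer: M ≅ ℤ/2 ⊕ ℤ/6 ⊕ ℤ/18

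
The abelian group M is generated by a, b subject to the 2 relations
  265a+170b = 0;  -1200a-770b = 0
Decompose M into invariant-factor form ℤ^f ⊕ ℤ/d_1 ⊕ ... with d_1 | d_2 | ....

Answer: M ≅ ℤ/5 ⊕ ℤ/10

Derivation:
rank_ℚ(R)=2; free=2−2=0
SNF(R) diag = [5, 10] → torsion [5, 10]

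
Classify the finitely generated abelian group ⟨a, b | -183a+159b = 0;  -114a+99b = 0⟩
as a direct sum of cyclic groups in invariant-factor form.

Answer: M ≅ ℤ/3 ⊕ ℤ/3

Derivation:
rank_ℚ(R)=2; free=2−2=0
SNF(R) diag = [3, 3] → torsion [3, 3]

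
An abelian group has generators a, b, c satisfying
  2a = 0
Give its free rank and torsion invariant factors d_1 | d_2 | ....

Answer: M ≅ ℤ^2 ⊕ ℤ/2

Derivation:
rank_ℚ(R)=1; free=3−1=2
SNF(R) diag = [2] → torsion [2]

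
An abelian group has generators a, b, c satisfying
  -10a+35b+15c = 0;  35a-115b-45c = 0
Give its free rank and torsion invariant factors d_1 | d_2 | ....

rank_ℚ(R)=2; free=3−2=1
SNF(R) diag = [5, 15] → torsion [5, 15]

Answer: M ≅ ℤ^1 ⊕ ℤ/5 ⊕ ℤ/15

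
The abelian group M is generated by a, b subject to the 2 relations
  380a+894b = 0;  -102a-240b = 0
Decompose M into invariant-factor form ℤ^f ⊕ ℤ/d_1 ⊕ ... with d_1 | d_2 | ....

rank_ℚ(R)=2; free=2−2=0
SNF(R) diag = [2, 6] → torsion [2, 6]

Answer: M ≅ ℤ/2 ⊕ ℤ/6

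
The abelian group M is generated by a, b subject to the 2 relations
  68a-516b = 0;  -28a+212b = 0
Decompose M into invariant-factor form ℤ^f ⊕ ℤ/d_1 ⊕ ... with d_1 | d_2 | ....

rank_ℚ(R)=2; free=2−2=0
SNF(R) diag = [4, 8] → torsion [4, 8]

Answer: M ≅ ℤ/4 ⊕ ℤ/8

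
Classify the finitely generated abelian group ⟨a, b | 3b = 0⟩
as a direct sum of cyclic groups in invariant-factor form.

rank_ℚ(R)=1; free=2−1=1
SNF(R) diag = [3] → torsion [3]

Answer: M ≅ ℤ^1 ⊕ ℤ/3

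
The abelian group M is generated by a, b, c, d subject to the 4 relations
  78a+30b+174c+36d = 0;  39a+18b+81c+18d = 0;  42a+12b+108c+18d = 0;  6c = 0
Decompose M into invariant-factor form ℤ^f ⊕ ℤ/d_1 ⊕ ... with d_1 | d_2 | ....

rank_ℚ(R)=4; free=4−4=0
SNF(R) diag = [3, 6, 6, 18] → torsion [3, 6, 6, 18]

Answer: M ≅ ℤ/3 ⊕ ℤ/6 ⊕ ℤ/6 ⊕ ℤ/18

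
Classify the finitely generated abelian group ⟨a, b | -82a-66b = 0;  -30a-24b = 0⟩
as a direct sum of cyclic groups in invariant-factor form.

rank_ℚ(R)=2; free=2−2=0
SNF(R) diag = [2, 6] → torsion [2, 6]

Answer: M ≅ ℤ/2 ⊕ ℤ/6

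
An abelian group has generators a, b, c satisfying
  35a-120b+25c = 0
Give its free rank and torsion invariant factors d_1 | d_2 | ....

Answer: M ≅ ℤ^2 ⊕ ℤ/5

Derivation:
rank_ℚ(R)=1; free=3−1=2
SNF(R) diag = [5] → torsion [5]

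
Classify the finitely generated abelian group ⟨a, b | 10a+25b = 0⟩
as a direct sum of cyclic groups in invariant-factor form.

rank_ℚ(R)=1; free=2−1=1
SNF(R) diag = [5] → torsion [5]

Answer: M ≅ ℤ^1 ⊕ ℤ/5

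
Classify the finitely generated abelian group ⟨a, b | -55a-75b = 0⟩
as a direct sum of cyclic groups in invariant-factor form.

rank_ℚ(R)=1; free=2−1=1
SNF(R) diag = [5] → torsion [5]

Answer: M ≅ ℤ^1 ⊕ ℤ/5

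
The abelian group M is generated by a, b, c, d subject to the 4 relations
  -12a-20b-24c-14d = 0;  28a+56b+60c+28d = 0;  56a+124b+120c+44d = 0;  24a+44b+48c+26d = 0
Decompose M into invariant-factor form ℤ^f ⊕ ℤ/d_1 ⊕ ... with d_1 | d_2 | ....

rank_ℚ(R)=4; free=4−4=0
SNF(R) diag = [2, 4, 12, 12] → torsion [2, 4, 12, 12]

Answer: M ≅ ℤ/2 ⊕ ℤ/4 ⊕ ℤ/12 ⊕ ℤ/12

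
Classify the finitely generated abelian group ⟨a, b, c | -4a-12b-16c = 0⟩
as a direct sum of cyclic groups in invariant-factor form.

Answer: M ≅ ℤ^2 ⊕ ℤ/4

Derivation:
rank_ℚ(R)=1; free=3−1=2
SNF(R) diag = [4] → torsion [4]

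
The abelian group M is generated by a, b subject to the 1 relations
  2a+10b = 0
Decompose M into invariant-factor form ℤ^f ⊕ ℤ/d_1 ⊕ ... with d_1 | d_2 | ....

Answer: M ≅ ℤ^1 ⊕ ℤ/2

Derivation:
rank_ℚ(R)=1; free=2−1=1
SNF(R) diag = [2] → torsion [2]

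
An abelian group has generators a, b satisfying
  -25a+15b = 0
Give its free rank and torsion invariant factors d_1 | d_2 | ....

rank_ℚ(R)=1; free=2−1=1
SNF(R) diag = [5] → torsion [5]

Answer: M ≅ ℤ^1 ⊕ ℤ/5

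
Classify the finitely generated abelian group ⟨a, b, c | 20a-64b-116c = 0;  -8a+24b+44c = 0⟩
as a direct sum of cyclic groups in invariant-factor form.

Answer: M ≅ ℤ^1 ⊕ ℤ/4 ⊕ ℤ/4

Derivation:
rank_ℚ(R)=2; free=3−2=1
SNF(R) diag = [4, 4] → torsion [4, 4]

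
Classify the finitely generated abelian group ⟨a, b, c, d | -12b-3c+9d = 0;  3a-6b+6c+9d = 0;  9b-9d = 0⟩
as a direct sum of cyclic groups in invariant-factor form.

rank_ℚ(R)=3; free=4−3=1
SNF(R) diag = [3, 3, 9] → torsion [3, 3, 9]

Answer: M ≅ ℤ^1 ⊕ ℤ/3 ⊕ ℤ/3 ⊕ ℤ/9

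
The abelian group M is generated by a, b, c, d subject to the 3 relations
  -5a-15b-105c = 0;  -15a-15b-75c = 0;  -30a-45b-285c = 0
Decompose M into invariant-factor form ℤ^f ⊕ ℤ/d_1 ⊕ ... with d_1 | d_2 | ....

rank_ℚ(R)=3; free=4−3=1
SNF(R) diag = [5, 15, 30] → torsion [5, 15, 30]

Answer: M ≅ ℤ^1 ⊕ ℤ/5 ⊕ ℤ/15 ⊕ ℤ/30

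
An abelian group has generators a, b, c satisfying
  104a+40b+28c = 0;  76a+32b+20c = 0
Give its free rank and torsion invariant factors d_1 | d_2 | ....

rank_ℚ(R)=2; free=3−2=1
SNF(R) diag = [4, 12] → torsion [4, 12]

Answer: M ≅ ℤ^1 ⊕ ℤ/4 ⊕ ℤ/12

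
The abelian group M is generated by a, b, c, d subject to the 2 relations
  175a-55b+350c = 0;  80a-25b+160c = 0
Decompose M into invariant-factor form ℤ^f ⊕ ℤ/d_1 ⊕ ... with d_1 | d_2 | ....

rank_ℚ(R)=2; free=4−2=2
SNF(R) diag = [5, 5] → torsion [5, 5]

Answer: M ≅ ℤ^2 ⊕ ℤ/5 ⊕ ℤ/5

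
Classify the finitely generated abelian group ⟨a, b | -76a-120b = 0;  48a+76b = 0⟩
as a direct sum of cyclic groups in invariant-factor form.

Answer: M ≅ ℤ/4 ⊕ ℤ/4

Derivation:
rank_ℚ(R)=2; free=2−2=0
SNF(R) diag = [4, 4] → torsion [4, 4]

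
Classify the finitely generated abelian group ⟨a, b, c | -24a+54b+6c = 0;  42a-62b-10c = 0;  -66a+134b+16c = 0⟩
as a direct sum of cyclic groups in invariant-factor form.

Answer: M ≅ ℤ/2 ⊕ ℤ/6 ⊕ ℤ/18

Derivation:
rank_ℚ(R)=3; free=3−3=0
SNF(R) diag = [2, 6, 18] → torsion [2, 6, 18]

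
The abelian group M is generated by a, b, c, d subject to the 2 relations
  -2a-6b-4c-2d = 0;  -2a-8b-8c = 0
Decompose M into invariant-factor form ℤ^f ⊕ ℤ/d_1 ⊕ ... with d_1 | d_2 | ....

rank_ℚ(R)=2; free=4−2=2
SNF(R) diag = [2, 2] → torsion [2, 2]

Answer: M ≅ ℤ^2 ⊕ ℤ/2 ⊕ ℤ/2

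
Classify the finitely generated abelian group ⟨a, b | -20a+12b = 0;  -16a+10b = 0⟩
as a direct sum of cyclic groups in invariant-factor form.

rank_ℚ(R)=2; free=2−2=0
SNF(R) diag = [2, 4] → torsion [2, 4]

Answer: M ≅ ℤ/2 ⊕ ℤ/4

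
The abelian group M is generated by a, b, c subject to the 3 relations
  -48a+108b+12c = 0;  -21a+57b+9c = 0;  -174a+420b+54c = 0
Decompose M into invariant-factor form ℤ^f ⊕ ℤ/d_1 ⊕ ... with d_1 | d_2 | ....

rank_ℚ(R)=3; free=3−3=0
SNF(R) diag = [3, 6, 12] → torsion [3, 6, 12]

Answer: M ≅ ℤ/3 ⊕ ℤ/6 ⊕ ℤ/12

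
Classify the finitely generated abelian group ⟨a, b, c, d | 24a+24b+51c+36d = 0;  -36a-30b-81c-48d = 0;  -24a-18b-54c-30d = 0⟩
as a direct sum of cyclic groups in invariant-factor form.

rank_ℚ(R)=3; free=4−3=1
SNF(R) diag = [3, 6, 6] → torsion [3, 6, 6]

Answer: M ≅ ℤ^1 ⊕ ℤ/3 ⊕ ℤ/6 ⊕ ℤ/6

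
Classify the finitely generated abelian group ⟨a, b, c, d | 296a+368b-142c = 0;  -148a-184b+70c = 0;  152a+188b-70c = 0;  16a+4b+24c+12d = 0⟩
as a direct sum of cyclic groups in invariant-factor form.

Answer: M ≅ ℤ/2 ⊕ ℤ/4 ⊕ ℤ/12 ⊕ ℤ/36

Derivation:
rank_ℚ(R)=4; free=4−4=0
SNF(R) diag = [2, 4, 12, 36] → torsion [2, 4, 12, 36]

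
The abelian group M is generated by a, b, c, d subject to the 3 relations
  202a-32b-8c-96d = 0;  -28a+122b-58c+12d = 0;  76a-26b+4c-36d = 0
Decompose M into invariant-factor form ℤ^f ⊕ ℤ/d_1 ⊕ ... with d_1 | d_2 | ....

rank_ℚ(R)=3; free=4−3=1
SNF(R) diag = [2, 6, 18] → torsion [2, 6, 18]

Answer: M ≅ ℤ^1 ⊕ ℤ/2 ⊕ ℤ/6 ⊕ ℤ/18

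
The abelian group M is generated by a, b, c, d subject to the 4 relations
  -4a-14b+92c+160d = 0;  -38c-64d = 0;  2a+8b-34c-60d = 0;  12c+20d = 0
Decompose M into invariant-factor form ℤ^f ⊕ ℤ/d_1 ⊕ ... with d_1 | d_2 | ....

rank_ℚ(R)=4; free=4−4=0
SNF(R) diag = [2, 2, 2, 4] → torsion [2, 2, 2, 4]

Answer: M ≅ ℤ/2 ⊕ ℤ/2 ⊕ ℤ/2 ⊕ ℤ/4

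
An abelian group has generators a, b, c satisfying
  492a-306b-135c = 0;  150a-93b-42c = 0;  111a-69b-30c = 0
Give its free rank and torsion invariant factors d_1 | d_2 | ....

rank_ℚ(R)=3; free=3−3=0
SNF(R) diag = [3, 3, 9] → torsion [3, 3, 9]

Answer: M ≅ ℤ/3 ⊕ ℤ/3 ⊕ ℤ/9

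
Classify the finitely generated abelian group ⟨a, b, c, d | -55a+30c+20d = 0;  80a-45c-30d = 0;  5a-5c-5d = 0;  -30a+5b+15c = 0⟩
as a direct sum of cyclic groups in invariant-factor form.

Answer: M ≅ ℤ/5 ⊕ ℤ/5 ⊕ ℤ/5 ⊕ ℤ/5

Derivation:
rank_ℚ(R)=4; free=4−4=0
SNF(R) diag = [5, 5, 5, 5] → torsion [5, 5, 5, 5]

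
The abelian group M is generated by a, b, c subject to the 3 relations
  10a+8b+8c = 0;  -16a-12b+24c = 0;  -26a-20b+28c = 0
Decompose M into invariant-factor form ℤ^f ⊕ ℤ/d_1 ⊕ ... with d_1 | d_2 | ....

rank_ℚ(R)=3; free=3−3=0
SNF(R) diag = [2, 4, 12] → torsion [2, 4, 12]

Answer: M ≅ ℤ/2 ⊕ ℤ/4 ⊕ ℤ/12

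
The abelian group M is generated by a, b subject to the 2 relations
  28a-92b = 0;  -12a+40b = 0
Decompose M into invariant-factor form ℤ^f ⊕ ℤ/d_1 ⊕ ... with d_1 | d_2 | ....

rank_ℚ(R)=2; free=2−2=0
SNF(R) diag = [4, 4] → torsion [4, 4]

Answer: M ≅ ℤ/4 ⊕ ℤ/4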